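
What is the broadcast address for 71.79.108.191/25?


Network: 71.79.108.128/25
Host bits = 7
Set all host bits to 1:
Broadcast: 71.79.108.255


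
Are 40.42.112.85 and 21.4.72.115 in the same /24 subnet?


Mask: 255.255.255.0
40.42.112.85 AND mask = 40.42.112.0
21.4.72.115 AND mask = 21.4.72.0
No, different subnets (40.42.112.0 vs 21.4.72.0)


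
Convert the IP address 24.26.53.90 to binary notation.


24 = 00011000
26 = 00011010
53 = 00110101
90 = 01011010
Binary: 00011000.00011010.00110101.01011010


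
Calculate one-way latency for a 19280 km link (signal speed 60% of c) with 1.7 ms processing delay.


Speed = 0.6 * 3e5 km/s = 180000 km/s
Propagation delay = 19280 / 180000 = 0.1071 s = 107.1111 ms
Processing delay = 1.7 ms
Total one-way latency = 108.8111 ms


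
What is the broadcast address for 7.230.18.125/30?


Network: 7.230.18.124/30
Host bits = 2
Set all host bits to 1:
Broadcast: 7.230.18.127


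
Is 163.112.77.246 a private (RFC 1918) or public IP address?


RFC 1918 private ranges:
  10.0.0.0/8 (10.0.0.0 - 10.255.255.255)
  172.16.0.0/12 (172.16.0.0 - 172.31.255.255)
  192.168.0.0/16 (192.168.0.0 - 192.168.255.255)
Public (not in any RFC 1918 range)


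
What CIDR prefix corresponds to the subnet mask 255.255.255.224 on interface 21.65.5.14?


Binary: 11111111.11111111.11111111.11100000
Count leading 1s
Prefix: /27


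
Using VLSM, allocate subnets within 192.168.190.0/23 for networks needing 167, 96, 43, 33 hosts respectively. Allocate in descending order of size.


167 hosts -> /24 (254 usable): 192.168.190.0/24
96 hosts -> /25 (126 usable): 192.168.191.0/25
43 hosts -> /26 (62 usable): 192.168.191.128/26
33 hosts -> /26 (62 usable): 192.168.191.192/26
Allocation: 192.168.190.0/24 (167 hosts, 254 usable); 192.168.191.0/25 (96 hosts, 126 usable); 192.168.191.128/26 (43 hosts, 62 usable); 192.168.191.192/26 (33 hosts, 62 usable)


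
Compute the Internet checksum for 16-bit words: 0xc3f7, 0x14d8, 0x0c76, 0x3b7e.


Sum all words (with carry folding):
+ 0xc3f7 = 0xc3f7
+ 0x14d8 = 0xd8cf
+ 0x0c76 = 0xe545
+ 0x3b7e = 0x20c4
One's complement: ~0x20c4
Checksum = 0xdf3b


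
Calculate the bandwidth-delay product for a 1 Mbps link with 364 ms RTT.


BDP = bandwidth * RTT
= 1 Mbps * 364 ms
= 1 * 1e6 * 364 / 1000 bits
= 364000 bits
= 45500 bytes
= 44.4336 KB
BDP = 364000 bits (45500 bytes)


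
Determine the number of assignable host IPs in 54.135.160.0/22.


Host bits = 32 - 22 = 10
Total addresses = 2^10 = 1024
Usable = total - 2 (network and broadcast)
Usable hosts: 1022


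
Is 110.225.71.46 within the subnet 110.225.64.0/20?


Subnet network: 110.225.64.0
Test IP AND mask: 110.225.64.0
Yes, 110.225.71.46 is in 110.225.64.0/20


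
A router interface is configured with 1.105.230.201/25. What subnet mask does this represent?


/25 means 25 network bits, 7 host bits
Binary: 11111111111111111111111110000000
Mask: 255.255.255.128


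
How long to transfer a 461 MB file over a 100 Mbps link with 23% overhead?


Effective throughput = 100 * (1 - 23/100) = 77 Mbps
File size in Mb = 461 * 8 = 3688 Mb
Time = 3688 / 77
Time = 47.8961 seconds


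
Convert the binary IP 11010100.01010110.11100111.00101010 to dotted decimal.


11010100 = 212
01010110 = 86
11100111 = 231
00101010 = 42
IP: 212.86.231.42


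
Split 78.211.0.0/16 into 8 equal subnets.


New prefix = 16 + 3 = 19
Each subnet has 8192 addresses
  78.211.0.0/19
  78.211.32.0/19
  78.211.64.0/19
  78.211.96.0/19
  78.211.128.0/19
  78.211.160.0/19
  78.211.192.0/19
  78.211.224.0/19
Subnets: 78.211.0.0/19, 78.211.32.0/19, 78.211.64.0/19, 78.211.96.0/19, 78.211.128.0/19, 78.211.160.0/19, 78.211.192.0/19, 78.211.224.0/19


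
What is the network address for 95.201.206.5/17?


IP:   01011111.11001001.11001110.00000101
Mask: 11111111.11111111.10000000.00000000
AND operation:
Net:  01011111.11001001.10000000.00000000
Network: 95.201.128.0/17


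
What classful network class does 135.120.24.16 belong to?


First octet: 135
Binary: 10000111
10xxxxxx -> Class B (128-191)
Class B, default mask 255.255.0.0 (/16)


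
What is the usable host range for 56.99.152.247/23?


Network: 56.99.152.0
Broadcast: 56.99.153.255
First usable = network + 1
Last usable = broadcast - 1
Range: 56.99.152.1 to 56.99.153.254


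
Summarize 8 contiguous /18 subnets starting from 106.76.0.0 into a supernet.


Original prefix: /18
Number of subnets: 8 = 2^3
New prefix = 18 - 3 = 15
Supernet: 106.76.0.0/15


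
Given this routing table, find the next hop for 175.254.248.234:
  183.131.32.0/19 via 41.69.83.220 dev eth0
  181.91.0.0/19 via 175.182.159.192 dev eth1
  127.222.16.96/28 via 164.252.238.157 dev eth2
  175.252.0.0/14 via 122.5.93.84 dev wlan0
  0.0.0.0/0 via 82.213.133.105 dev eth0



Longest prefix match for 175.254.248.234:
  /19 183.131.32.0: no
  /19 181.91.0.0: no
  /28 127.222.16.96: no
  /14 175.252.0.0: MATCH
  /0 0.0.0.0: MATCH
Selected: next-hop 122.5.93.84 via wlan0 (matched /14)


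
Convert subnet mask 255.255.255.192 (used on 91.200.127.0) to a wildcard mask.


Subnet mask: 255.255.255.192
Wildcard = 255.255.255.255 - subnet mask
255 - 255 = 0
255 - 255 = 0
255 - 255 = 0
255 - 192 = 63
Wildcard: 0.0.0.63


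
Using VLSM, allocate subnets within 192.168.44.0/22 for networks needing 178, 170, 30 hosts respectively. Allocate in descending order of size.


178 hosts -> /24 (254 usable): 192.168.44.0/24
170 hosts -> /24 (254 usable): 192.168.45.0/24
30 hosts -> /27 (30 usable): 192.168.46.0/27
Allocation: 192.168.44.0/24 (178 hosts, 254 usable); 192.168.45.0/24 (170 hosts, 254 usable); 192.168.46.0/27 (30 hosts, 30 usable)


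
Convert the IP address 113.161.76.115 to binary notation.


113 = 01110001
161 = 10100001
76 = 01001100
115 = 01110011
Binary: 01110001.10100001.01001100.01110011


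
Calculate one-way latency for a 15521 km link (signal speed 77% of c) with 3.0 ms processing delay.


Speed = 0.77 * 3e5 km/s = 231000 km/s
Propagation delay = 15521 / 231000 = 0.0672 s = 67.1905 ms
Processing delay = 3.0 ms
Total one-way latency = 70.1905 ms


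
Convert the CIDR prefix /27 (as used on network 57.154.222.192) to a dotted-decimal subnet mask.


/27 means 27 network bits, 5 host bits
Binary: 11111111111111111111111111100000
Mask: 255.255.255.224


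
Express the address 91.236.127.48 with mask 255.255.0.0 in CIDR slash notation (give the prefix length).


Binary: 11111111.11111111.00000000.00000000
Count leading 1s
Prefix: /16


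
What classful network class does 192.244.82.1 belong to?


First octet: 192
Binary: 11000000
110xxxxx -> Class C (192-223)
Class C, default mask 255.255.255.0 (/24)


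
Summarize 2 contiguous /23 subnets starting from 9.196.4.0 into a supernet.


Original prefix: /23
Number of subnets: 2 = 2^1
New prefix = 23 - 1 = 22
Supernet: 9.196.4.0/22


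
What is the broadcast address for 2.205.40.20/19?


Network: 2.205.32.0/19
Host bits = 13
Set all host bits to 1:
Broadcast: 2.205.63.255


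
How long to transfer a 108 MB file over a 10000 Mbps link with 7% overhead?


Effective throughput = 10000 * (1 - 7/100) = 9300 Mbps
File size in Mb = 108 * 8 = 864 Mb
Time = 864 / 9300
Time = 0.0929 seconds


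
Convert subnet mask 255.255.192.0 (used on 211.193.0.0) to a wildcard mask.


Subnet mask: 255.255.192.0
Wildcard = 255.255.255.255 - subnet mask
255 - 255 = 0
255 - 255 = 0
255 - 192 = 63
255 - 0 = 255
Wildcard: 0.0.63.255


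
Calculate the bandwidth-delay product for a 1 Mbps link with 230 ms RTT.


BDP = bandwidth * RTT
= 1 Mbps * 230 ms
= 1 * 1e6 * 230 / 1000 bits
= 230000 bits
= 28750 bytes
= 28.0762 KB
BDP = 230000 bits (28750 bytes)


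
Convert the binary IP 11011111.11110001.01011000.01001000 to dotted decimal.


11011111 = 223
11110001 = 241
01011000 = 88
01001000 = 72
IP: 223.241.88.72


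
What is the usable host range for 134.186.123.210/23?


Network: 134.186.122.0
Broadcast: 134.186.123.255
First usable = network + 1
Last usable = broadcast - 1
Range: 134.186.122.1 to 134.186.123.254


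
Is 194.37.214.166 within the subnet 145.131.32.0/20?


Subnet network: 145.131.32.0
Test IP AND mask: 194.37.208.0
No, 194.37.214.166 is not in 145.131.32.0/20


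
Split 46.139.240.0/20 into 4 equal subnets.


New prefix = 20 + 2 = 22
Each subnet has 1024 addresses
  46.139.240.0/22
  46.139.244.0/22
  46.139.248.0/22
  46.139.252.0/22
Subnets: 46.139.240.0/22, 46.139.244.0/22, 46.139.248.0/22, 46.139.252.0/22


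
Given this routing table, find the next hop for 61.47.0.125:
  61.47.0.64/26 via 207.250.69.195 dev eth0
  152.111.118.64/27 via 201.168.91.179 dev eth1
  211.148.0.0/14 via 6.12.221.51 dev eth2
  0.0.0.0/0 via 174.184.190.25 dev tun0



Longest prefix match for 61.47.0.125:
  /26 61.47.0.64: MATCH
  /27 152.111.118.64: no
  /14 211.148.0.0: no
  /0 0.0.0.0: MATCH
Selected: next-hop 207.250.69.195 via eth0 (matched /26)


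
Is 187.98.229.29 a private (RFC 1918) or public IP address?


RFC 1918 private ranges:
  10.0.0.0/8 (10.0.0.0 - 10.255.255.255)
  172.16.0.0/12 (172.16.0.0 - 172.31.255.255)
  192.168.0.0/16 (192.168.0.0 - 192.168.255.255)
Public (not in any RFC 1918 range)


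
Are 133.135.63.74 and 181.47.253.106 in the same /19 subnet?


Mask: 255.255.224.0
133.135.63.74 AND mask = 133.135.32.0
181.47.253.106 AND mask = 181.47.224.0
No, different subnets (133.135.32.0 vs 181.47.224.0)


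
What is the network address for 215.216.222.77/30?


IP:   11010111.11011000.11011110.01001101
Mask: 11111111.11111111.11111111.11111100
AND operation:
Net:  11010111.11011000.11011110.01001100
Network: 215.216.222.76/30


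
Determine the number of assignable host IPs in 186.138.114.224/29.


Host bits = 32 - 29 = 3
Total addresses = 2^3 = 8
Usable = total - 2 (network and broadcast)
Usable hosts: 6


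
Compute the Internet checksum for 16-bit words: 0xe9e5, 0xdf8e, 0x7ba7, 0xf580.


Sum all words (with carry folding):
+ 0xe9e5 = 0xe9e5
+ 0xdf8e = 0xc974
+ 0x7ba7 = 0x451c
+ 0xf580 = 0x3a9d
One's complement: ~0x3a9d
Checksum = 0xc562


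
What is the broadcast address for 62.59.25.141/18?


Network: 62.59.0.0/18
Host bits = 14
Set all host bits to 1:
Broadcast: 62.59.63.255


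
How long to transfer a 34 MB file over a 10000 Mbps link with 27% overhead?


Effective throughput = 10000 * (1 - 27/100) = 7300 Mbps
File size in Mb = 34 * 8 = 272 Mb
Time = 272 / 7300
Time = 0.0373 seconds


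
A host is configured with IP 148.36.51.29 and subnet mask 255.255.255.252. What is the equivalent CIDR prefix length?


Binary: 11111111.11111111.11111111.11111100
Count leading 1s
Prefix: /30


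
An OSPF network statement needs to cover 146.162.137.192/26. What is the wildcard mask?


Subnet mask: 255.255.255.192
Wildcard = 255.255.255.255 - subnet mask
255 - 255 = 0
255 - 255 = 0
255 - 255 = 0
255 - 192 = 63
Wildcard: 0.0.0.63


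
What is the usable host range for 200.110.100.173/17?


Network: 200.110.0.0
Broadcast: 200.110.127.255
First usable = network + 1
Last usable = broadcast - 1
Range: 200.110.0.1 to 200.110.127.254


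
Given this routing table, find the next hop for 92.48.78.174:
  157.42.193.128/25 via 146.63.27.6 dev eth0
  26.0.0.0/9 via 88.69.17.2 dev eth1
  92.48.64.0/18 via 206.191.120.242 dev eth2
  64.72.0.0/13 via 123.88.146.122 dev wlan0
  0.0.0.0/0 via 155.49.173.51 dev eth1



Longest prefix match for 92.48.78.174:
  /25 157.42.193.128: no
  /9 26.0.0.0: no
  /18 92.48.64.0: MATCH
  /13 64.72.0.0: no
  /0 0.0.0.0: MATCH
Selected: next-hop 206.191.120.242 via eth2 (matched /18)


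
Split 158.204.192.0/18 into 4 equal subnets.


New prefix = 18 + 2 = 20
Each subnet has 4096 addresses
  158.204.192.0/20
  158.204.208.0/20
  158.204.224.0/20
  158.204.240.0/20
Subnets: 158.204.192.0/20, 158.204.208.0/20, 158.204.224.0/20, 158.204.240.0/20


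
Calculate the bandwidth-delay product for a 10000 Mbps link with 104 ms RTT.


BDP = bandwidth * RTT
= 10000 Mbps * 104 ms
= 10000 * 1e6 * 104 / 1000 bits
= 1040000000 bits
= 130000000 bytes
= 126953.125 KB
BDP = 1040000000 bits (130000000 bytes)


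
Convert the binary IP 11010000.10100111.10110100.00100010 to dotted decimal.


11010000 = 208
10100111 = 167
10110100 = 180
00100010 = 34
IP: 208.167.180.34


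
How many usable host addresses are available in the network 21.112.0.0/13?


Host bits = 32 - 13 = 19
Total addresses = 2^19 = 524288
Usable = total - 2 (network and broadcast)
Usable hosts: 524286


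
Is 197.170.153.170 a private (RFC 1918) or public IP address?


RFC 1918 private ranges:
  10.0.0.0/8 (10.0.0.0 - 10.255.255.255)
  172.16.0.0/12 (172.16.0.0 - 172.31.255.255)
  192.168.0.0/16 (192.168.0.0 - 192.168.255.255)
Public (not in any RFC 1918 range)


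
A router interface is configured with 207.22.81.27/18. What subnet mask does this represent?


/18 means 18 network bits, 14 host bits
Binary: 11111111111111111100000000000000
Mask: 255.255.192.0


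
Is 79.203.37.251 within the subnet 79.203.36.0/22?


Subnet network: 79.203.36.0
Test IP AND mask: 79.203.36.0
Yes, 79.203.37.251 is in 79.203.36.0/22


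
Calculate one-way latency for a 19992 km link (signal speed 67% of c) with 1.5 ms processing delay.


Speed = 0.67 * 3e5 km/s = 201000 km/s
Propagation delay = 19992 / 201000 = 0.0995 s = 99.4627 ms
Processing delay = 1.5 ms
Total one-way latency = 100.9627 ms


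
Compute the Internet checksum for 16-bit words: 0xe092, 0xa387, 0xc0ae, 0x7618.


Sum all words (with carry folding):
+ 0xe092 = 0xe092
+ 0xa387 = 0x841a
+ 0xc0ae = 0x44c9
+ 0x7618 = 0xbae1
One's complement: ~0xbae1
Checksum = 0x451e


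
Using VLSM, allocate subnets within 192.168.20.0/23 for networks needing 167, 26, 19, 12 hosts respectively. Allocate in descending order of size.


167 hosts -> /24 (254 usable): 192.168.20.0/24
26 hosts -> /27 (30 usable): 192.168.21.0/27
19 hosts -> /27 (30 usable): 192.168.21.32/27
12 hosts -> /28 (14 usable): 192.168.21.64/28
Allocation: 192.168.20.0/24 (167 hosts, 254 usable); 192.168.21.0/27 (26 hosts, 30 usable); 192.168.21.32/27 (19 hosts, 30 usable); 192.168.21.64/28 (12 hosts, 14 usable)


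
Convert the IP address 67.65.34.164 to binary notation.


67 = 01000011
65 = 01000001
34 = 00100010
164 = 10100100
Binary: 01000011.01000001.00100010.10100100


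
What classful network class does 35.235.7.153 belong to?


First octet: 35
Binary: 00100011
0xxxxxxx -> Class A (1-126)
Class A, default mask 255.0.0.0 (/8)


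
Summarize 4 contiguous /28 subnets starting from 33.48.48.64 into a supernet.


Original prefix: /28
Number of subnets: 4 = 2^2
New prefix = 28 - 2 = 26
Supernet: 33.48.48.64/26


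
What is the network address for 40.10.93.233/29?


IP:   00101000.00001010.01011101.11101001
Mask: 11111111.11111111.11111111.11111000
AND operation:
Net:  00101000.00001010.01011101.11101000
Network: 40.10.93.232/29


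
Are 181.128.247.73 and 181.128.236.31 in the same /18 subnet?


Mask: 255.255.192.0
181.128.247.73 AND mask = 181.128.192.0
181.128.236.31 AND mask = 181.128.192.0
Yes, same subnet (181.128.192.0)


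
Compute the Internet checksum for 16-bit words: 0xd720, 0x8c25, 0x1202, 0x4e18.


Sum all words (with carry folding):
+ 0xd720 = 0xd720
+ 0x8c25 = 0x6346
+ 0x1202 = 0x7548
+ 0x4e18 = 0xc360
One's complement: ~0xc360
Checksum = 0x3c9f


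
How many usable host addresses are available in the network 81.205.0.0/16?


Host bits = 32 - 16 = 16
Total addresses = 2^16 = 65536
Usable = total - 2 (network and broadcast)
Usable hosts: 65534


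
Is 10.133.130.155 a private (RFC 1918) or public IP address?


RFC 1918 private ranges:
  10.0.0.0/8 (10.0.0.0 - 10.255.255.255)
  172.16.0.0/12 (172.16.0.0 - 172.31.255.255)
  192.168.0.0/16 (192.168.0.0 - 192.168.255.255)
Private (in 10.0.0.0/8)


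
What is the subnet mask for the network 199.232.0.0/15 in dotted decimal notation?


/15 means 15 network bits, 17 host bits
Binary: 11111111111111100000000000000000
Mask: 255.254.0.0


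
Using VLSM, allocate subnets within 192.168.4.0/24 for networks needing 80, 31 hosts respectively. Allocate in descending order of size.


80 hosts -> /25 (126 usable): 192.168.4.0/25
31 hosts -> /26 (62 usable): 192.168.4.128/26
Allocation: 192.168.4.0/25 (80 hosts, 126 usable); 192.168.4.128/26 (31 hosts, 62 usable)


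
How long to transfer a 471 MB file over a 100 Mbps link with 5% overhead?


Effective throughput = 100 * (1 - 5/100) = 95 Mbps
File size in Mb = 471 * 8 = 3768 Mb
Time = 3768 / 95
Time = 39.6632 seconds


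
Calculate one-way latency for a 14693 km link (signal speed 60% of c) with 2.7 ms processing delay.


Speed = 0.6 * 3e5 km/s = 180000 km/s
Propagation delay = 14693 / 180000 = 0.0816 s = 81.6278 ms
Processing delay = 2.7 ms
Total one-way latency = 84.3278 ms


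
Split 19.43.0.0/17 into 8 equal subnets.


New prefix = 17 + 3 = 20
Each subnet has 4096 addresses
  19.43.0.0/20
  19.43.16.0/20
  19.43.32.0/20
  19.43.48.0/20
  19.43.64.0/20
  19.43.80.0/20
  19.43.96.0/20
  19.43.112.0/20
Subnets: 19.43.0.0/20, 19.43.16.0/20, 19.43.32.0/20, 19.43.48.0/20, 19.43.64.0/20, 19.43.80.0/20, 19.43.96.0/20, 19.43.112.0/20


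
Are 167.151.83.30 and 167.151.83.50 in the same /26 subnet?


Mask: 255.255.255.192
167.151.83.30 AND mask = 167.151.83.0
167.151.83.50 AND mask = 167.151.83.0
Yes, same subnet (167.151.83.0)


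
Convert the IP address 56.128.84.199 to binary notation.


56 = 00111000
128 = 10000000
84 = 01010100
199 = 11000111
Binary: 00111000.10000000.01010100.11000111


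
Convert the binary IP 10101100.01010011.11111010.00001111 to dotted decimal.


10101100 = 172
01010011 = 83
11111010 = 250
00001111 = 15
IP: 172.83.250.15


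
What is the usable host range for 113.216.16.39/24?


Network: 113.216.16.0
Broadcast: 113.216.16.255
First usable = network + 1
Last usable = broadcast - 1
Range: 113.216.16.1 to 113.216.16.254


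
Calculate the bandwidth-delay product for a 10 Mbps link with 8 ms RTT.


BDP = bandwidth * RTT
= 10 Mbps * 8 ms
= 10 * 1e6 * 8 / 1000 bits
= 80000 bits
= 10000 bytes
= 9.7656 KB
BDP = 80000 bits (10000 bytes)


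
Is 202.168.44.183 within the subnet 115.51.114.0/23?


Subnet network: 115.51.114.0
Test IP AND mask: 202.168.44.0
No, 202.168.44.183 is not in 115.51.114.0/23


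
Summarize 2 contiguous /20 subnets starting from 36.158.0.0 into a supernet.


Original prefix: /20
Number of subnets: 2 = 2^1
New prefix = 20 - 1 = 19
Supernet: 36.158.0.0/19


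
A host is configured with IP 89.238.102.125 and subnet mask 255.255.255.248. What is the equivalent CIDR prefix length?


Binary: 11111111.11111111.11111111.11111000
Count leading 1s
Prefix: /29


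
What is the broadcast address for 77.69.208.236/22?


Network: 77.69.208.0/22
Host bits = 10
Set all host bits to 1:
Broadcast: 77.69.211.255


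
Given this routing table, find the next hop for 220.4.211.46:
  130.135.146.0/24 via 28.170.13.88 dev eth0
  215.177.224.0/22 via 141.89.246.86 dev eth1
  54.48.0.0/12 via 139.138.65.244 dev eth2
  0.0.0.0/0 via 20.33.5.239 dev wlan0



Longest prefix match for 220.4.211.46:
  /24 130.135.146.0: no
  /22 215.177.224.0: no
  /12 54.48.0.0: no
  /0 0.0.0.0: MATCH
Selected: next-hop 20.33.5.239 via wlan0 (matched /0)


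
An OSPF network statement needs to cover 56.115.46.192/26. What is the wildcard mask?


Subnet mask: 255.255.255.192
Wildcard = 255.255.255.255 - subnet mask
255 - 255 = 0
255 - 255 = 0
255 - 255 = 0
255 - 192 = 63
Wildcard: 0.0.0.63


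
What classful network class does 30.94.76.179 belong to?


First octet: 30
Binary: 00011110
0xxxxxxx -> Class A (1-126)
Class A, default mask 255.0.0.0 (/8)


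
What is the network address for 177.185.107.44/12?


IP:   10110001.10111001.01101011.00101100
Mask: 11111111.11110000.00000000.00000000
AND operation:
Net:  10110001.10110000.00000000.00000000
Network: 177.176.0.0/12


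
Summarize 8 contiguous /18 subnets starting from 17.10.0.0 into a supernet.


Original prefix: /18
Number of subnets: 8 = 2^3
New prefix = 18 - 3 = 15
Supernet: 17.10.0.0/15


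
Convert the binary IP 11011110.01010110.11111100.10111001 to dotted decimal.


11011110 = 222
01010110 = 86
11111100 = 252
10111001 = 185
IP: 222.86.252.185


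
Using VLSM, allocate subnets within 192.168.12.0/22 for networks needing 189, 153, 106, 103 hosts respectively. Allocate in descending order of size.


189 hosts -> /24 (254 usable): 192.168.12.0/24
153 hosts -> /24 (254 usable): 192.168.13.0/24
106 hosts -> /25 (126 usable): 192.168.14.0/25
103 hosts -> /25 (126 usable): 192.168.14.128/25
Allocation: 192.168.12.0/24 (189 hosts, 254 usable); 192.168.13.0/24 (153 hosts, 254 usable); 192.168.14.0/25 (106 hosts, 126 usable); 192.168.14.128/25 (103 hosts, 126 usable)


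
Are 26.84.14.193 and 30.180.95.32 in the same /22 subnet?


Mask: 255.255.252.0
26.84.14.193 AND mask = 26.84.12.0
30.180.95.32 AND mask = 30.180.92.0
No, different subnets (26.84.12.0 vs 30.180.92.0)


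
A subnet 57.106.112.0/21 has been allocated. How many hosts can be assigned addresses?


Host bits = 32 - 21 = 11
Total addresses = 2^11 = 2048
Usable = total - 2 (network and broadcast)
Usable hosts: 2046


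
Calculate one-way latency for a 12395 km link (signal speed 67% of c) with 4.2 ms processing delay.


Speed = 0.67 * 3e5 km/s = 201000 km/s
Propagation delay = 12395 / 201000 = 0.0617 s = 61.6667 ms
Processing delay = 4.2 ms
Total one-way latency = 65.8667 ms


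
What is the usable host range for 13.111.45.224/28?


Network: 13.111.45.224
Broadcast: 13.111.45.239
First usable = network + 1
Last usable = broadcast - 1
Range: 13.111.45.225 to 13.111.45.238


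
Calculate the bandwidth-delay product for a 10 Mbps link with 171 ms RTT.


BDP = bandwidth * RTT
= 10 Mbps * 171 ms
= 10 * 1e6 * 171 / 1000 bits
= 1710000 bits
= 213750 bytes
= 208.7402 KB
BDP = 1710000 bits (213750 bytes)


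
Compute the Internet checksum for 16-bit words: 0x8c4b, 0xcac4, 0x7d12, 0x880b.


Sum all words (with carry folding):
+ 0x8c4b = 0x8c4b
+ 0xcac4 = 0x5710
+ 0x7d12 = 0xd422
+ 0x880b = 0x5c2e
One's complement: ~0x5c2e
Checksum = 0xa3d1


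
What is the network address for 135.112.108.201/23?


IP:   10000111.01110000.01101100.11001001
Mask: 11111111.11111111.11111110.00000000
AND operation:
Net:  10000111.01110000.01101100.00000000
Network: 135.112.108.0/23


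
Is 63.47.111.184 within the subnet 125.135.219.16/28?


Subnet network: 125.135.219.16
Test IP AND mask: 63.47.111.176
No, 63.47.111.184 is not in 125.135.219.16/28


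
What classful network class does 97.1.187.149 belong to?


First octet: 97
Binary: 01100001
0xxxxxxx -> Class A (1-126)
Class A, default mask 255.0.0.0 (/8)


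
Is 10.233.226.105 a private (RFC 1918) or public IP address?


RFC 1918 private ranges:
  10.0.0.0/8 (10.0.0.0 - 10.255.255.255)
  172.16.0.0/12 (172.16.0.0 - 172.31.255.255)
  192.168.0.0/16 (192.168.0.0 - 192.168.255.255)
Private (in 10.0.0.0/8)


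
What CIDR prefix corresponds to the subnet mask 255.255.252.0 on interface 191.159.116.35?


Binary: 11111111.11111111.11111100.00000000
Count leading 1s
Prefix: /22


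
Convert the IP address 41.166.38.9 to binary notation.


41 = 00101001
166 = 10100110
38 = 00100110
9 = 00001001
Binary: 00101001.10100110.00100110.00001001


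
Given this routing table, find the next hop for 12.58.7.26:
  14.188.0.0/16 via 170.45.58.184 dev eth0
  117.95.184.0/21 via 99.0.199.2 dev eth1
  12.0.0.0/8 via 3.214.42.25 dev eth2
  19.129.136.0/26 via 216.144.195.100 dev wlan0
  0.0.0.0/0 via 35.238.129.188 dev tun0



Longest prefix match for 12.58.7.26:
  /16 14.188.0.0: no
  /21 117.95.184.0: no
  /8 12.0.0.0: MATCH
  /26 19.129.136.0: no
  /0 0.0.0.0: MATCH
Selected: next-hop 3.214.42.25 via eth2 (matched /8)


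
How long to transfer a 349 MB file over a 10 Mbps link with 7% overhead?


Effective throughput = 10 * (1 - 7/100) = 9.3 Mbps
File size in Mb = 349 * 8 = 2792 Mb
Time = 2792 / 9.3
Time = 300.2151 seconds


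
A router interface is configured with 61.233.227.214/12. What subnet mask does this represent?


/12 means 12 network bits, 20 host bits
Binary: 11111111111100000000000000000000
Mask: 255.240.0.0


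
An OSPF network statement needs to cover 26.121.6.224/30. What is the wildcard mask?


Subnet mask: 255.255.255.252
Wildcard = 255.255.255.255 - subnet mask
255 - 255 = 0
255 - 255 = 0
255 - 255 = 0
255 - 252 = 3
Wildcard: 0.0.0.3


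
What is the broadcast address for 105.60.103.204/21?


Network: 105.60.96.0/21
Host bits = 11
Set all host bits to 1:
Broadcast: 105.60.103.255


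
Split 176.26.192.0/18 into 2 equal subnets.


New prefix = 18 + 1 = 19
Each subnet has 8192 addresses
  176.26.192.0/19
  176.26.224.0/19
Subnets: 176.26.192.0/19, 176.26.224.0/19


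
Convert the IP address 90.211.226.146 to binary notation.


90 = 01011010
211 = 11010011
226 = 11100010
146 = 10010010
Binary: 01011010.11010011.11100010.10010010


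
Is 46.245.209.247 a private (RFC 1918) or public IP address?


RFC 1918 private ranges:
  10.0.0.0/8 (10.0.0.0 - 10.255.255.255)
  172.16.0.0/12 (172.16.0.0 - 172.31.255.255)
  192.168.0.0/16 (192.168.0.0 - 192.168.255.255)
Public (not in any RFC 1918 range)


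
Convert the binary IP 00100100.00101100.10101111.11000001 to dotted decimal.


00100100 = 36
00101100 = 44
10101111 = 175
11000001 = 193
IP: 36.44.175.193


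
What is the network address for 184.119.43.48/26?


IP:   10111000.01110111.00101011.00110000
Mask: 11111111.11111111.11111111.11000000
AND operation:
Net:  10111000.01110111.00101011.00000000
Network: 184.119.43.0/26


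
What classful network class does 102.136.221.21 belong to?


First octet: 102
Binary: 01100110
0xxxxxxx -> Class A (1-126)
Class A, default mask 255.0.0.0 (/8)


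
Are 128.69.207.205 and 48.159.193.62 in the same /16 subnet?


Mask: 255.255.0.0
128.69.207.205 AND mask = 128.69.0.0
48.159.193.62 AND mask = 48.159.0.0
No, different subnets (128.69.0.0 vs 48.159.0.0)


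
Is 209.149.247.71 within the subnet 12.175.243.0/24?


Subnet network: 12.175.243.0
Test IP AND mask: 209.149.247.0
No, 209.149.247.71 is not in 12.175.243.0/24


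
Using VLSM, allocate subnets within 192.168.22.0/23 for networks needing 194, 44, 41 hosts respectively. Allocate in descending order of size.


194 hosts -> /24 (254 usable): 192.168.22.0/24
44 hosts -> /26 (62 usable): 192.168.23.0/26
41 hosts -> /26 (62 usable): 192.168.23.64/26
Allocation: 192.168.22.0/24 (194 hosts, 254 usable); 192.168.23.0/26 (44 hosts, 62 usable); 192.168.23.64/26 (41 hosts, 62 usable)


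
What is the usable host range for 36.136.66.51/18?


Network: 36.136.64.0
Broadcast: 36.136.127.255
First usable = network + 1
Last usable = broadcast - 1
Range: 36.136.64.1 to 36.136.127.254


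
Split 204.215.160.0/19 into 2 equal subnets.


New prefix = 19 + 1 = 20
Each subnet has 4096 addresses
  204.215.160.0/20
  204.215.176.0/20
Subnets: 204.215.160.0/20, 204.215.176.0/20


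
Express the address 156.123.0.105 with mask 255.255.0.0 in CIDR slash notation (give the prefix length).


Binary: 11111111.11111111.00000000.00000000
Count leading 1s
Prefix: /16


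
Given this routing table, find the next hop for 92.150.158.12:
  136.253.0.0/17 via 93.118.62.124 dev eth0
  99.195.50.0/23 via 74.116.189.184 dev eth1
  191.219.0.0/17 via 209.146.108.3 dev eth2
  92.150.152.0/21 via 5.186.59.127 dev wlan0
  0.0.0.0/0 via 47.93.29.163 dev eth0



Longest prefix match for 92.150.158.12:
  /17 136.253.0.0: no
  /23 99.195.50.0: no
  /17 191.219.0.0: no
  /21 92.150.152.0: MATCH
  /0 0.0.0.0: MATCH
Selected: next-hop 5.186.59.127 via wlan0 (matched /21)


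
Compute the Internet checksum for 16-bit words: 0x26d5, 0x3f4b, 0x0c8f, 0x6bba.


Sum all words (with carry folding):
+ 0x26d5 = 0x26d5
+ 0x3f4b = 0x6620
+ 0x0c8f = 0x72af
+ 0x6bba = 0xde69
One's complement: ~0xde69
Checksum = 0x2196


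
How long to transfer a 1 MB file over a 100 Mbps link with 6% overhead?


Effective throughput = 100 * (1 - 6/100) = 94 Mbps
File size in Mb = 1 * 8 = 8 Mb
Time = 8 / 94
Time = 0.0851 seconds


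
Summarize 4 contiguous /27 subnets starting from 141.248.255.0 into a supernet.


Original prefix: /27
Number of subnets: 4 = 2^2
New prefix = 27 - 2 = 25
Supernet: 141.248.255.0/25


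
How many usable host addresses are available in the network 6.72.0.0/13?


Host bits = 32 - 13 = 19
Total addresses = 2^19 = 524288
Usable = total - 2 (network and broadcast)
Usable hosts: 524286


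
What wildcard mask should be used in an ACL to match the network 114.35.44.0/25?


Subnet mask: 255.255.255.128
Wildcard = 255.255.255.255 - subnet mask
255 - 255 = 0
255 - 255 = 0
255 - 255 = 0
255 - 128 = 127
Wildcard: 0.0.0.127


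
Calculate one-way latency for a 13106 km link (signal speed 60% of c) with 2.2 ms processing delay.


Speed = 0.6 * 3e5 km/s = 180000 km/s
Propagation delay = 13106 / 180000 = 0.0728 s = 72.8111 ms
Processing delay = 2.2 ms
Total one-way latency = 75.0111 ms


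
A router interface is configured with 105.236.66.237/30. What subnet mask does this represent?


/30 means 30 network bits, 2 host bits
Binary: 11111111111111111111111111111100
Mask: 255.255.255.252


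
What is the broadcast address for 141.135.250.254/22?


Network: 141.135.248.0/22
Host bits = 10
Set all host bits to 1:
Broadcast: 141.135.251.255


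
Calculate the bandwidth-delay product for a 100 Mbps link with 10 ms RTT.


BDP = bandwidth * RTT
= 100 Mbps * 10 ms
= 100 * 1e6 * 10 / 1000 bits
= 1000000 bits
= 125000 bytes
= 122.0703 KB
BDP = 1000000 bits (125000 bytes)


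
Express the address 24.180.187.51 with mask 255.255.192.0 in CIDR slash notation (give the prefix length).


Binary: 11111111.11111111.11000000.00000000
Count leading 1s
Prefix: /18


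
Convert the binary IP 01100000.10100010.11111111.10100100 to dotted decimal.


01100000 = 96
10100010 = 162
11111111 = 255
10100100 = 164
IP: 96.162.255.164


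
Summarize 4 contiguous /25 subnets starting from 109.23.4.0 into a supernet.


Original prefix: /25
Number of subnets: 4 = 2^2
New prefix = 25 - 2 = 23
Supernet: 109.23.4.0/23


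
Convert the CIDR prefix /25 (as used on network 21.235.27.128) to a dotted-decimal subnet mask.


/25 means 25 network bits, 7 host bits
Binary: 11111111111111111111111110000000
Mask: 255.255.255.128


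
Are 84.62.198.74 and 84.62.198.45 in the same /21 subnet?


Mask: 255.255.248.0
84.62.198.74 AND mask = 84.62.192.0
84.62.198.45 AND mask = 84.62.192.0
Yes, same subnet (84.62.192.0)


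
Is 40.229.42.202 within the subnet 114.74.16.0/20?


Subnet network: 114.74.16.0
Test IP AND mask: 40.229.32.0
No, 40.229.42.202 is not in 114.74.16.0/20


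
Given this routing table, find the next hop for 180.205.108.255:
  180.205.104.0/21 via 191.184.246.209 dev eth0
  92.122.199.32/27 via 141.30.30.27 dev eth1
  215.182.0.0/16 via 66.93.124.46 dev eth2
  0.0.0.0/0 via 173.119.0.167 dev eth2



Longest prefix match for 180.205.108.255:
  /21 180.205.104.0: MATCH
  /27 92.122.199.32: no
  /16 215.182.0.0: no
  /0 0.0.0.0: MATCH
Selected: next-hop 191.184.246.209 via eth0 (matched /21)


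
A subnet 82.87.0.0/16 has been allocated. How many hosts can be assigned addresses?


Host bits = 32 - 16 = 16
Total addresses = 2^16 = 65536
Usable = total - 2 (network and broadcast)
Usable hosts: 65534


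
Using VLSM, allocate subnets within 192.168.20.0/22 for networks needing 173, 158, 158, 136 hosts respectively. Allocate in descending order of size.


173 hosts -> /24 (254 usable): 192.168.20.0/24
158 hosts -> /24 (254 usable): 192.168.21.0/24
158 hosts -> /24 (254 usable): 192.168.22.0/24
136 hosts -> /24 (254 usable): 192.168.23.0/24
Allocation: 192.168.20.0/24 (173 hosts, 254 usable); 192.168.21.0/24 (158 hosts, 254 usable); 192.168.22.0/24 (158 hosts, 254 usable); 192.168.23.0/24 (136 hosts, 254 usable)


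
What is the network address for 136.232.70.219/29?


IP:   10001000.11101000.01000110.11011011
Mask: 11111111.11111111.11111111.11111000
AND operation:
Net:  10001000.11101000.01000110.11011000
Network: 136.232.70.216/29


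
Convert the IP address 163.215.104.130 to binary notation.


163 = 10100011
215 = 11010111
104 = 01101000
130 = 10000010
Binary: 10100011.11010111.01101000.10000010


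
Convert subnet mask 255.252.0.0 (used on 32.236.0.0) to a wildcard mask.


Subnet mask: 255.252.0.0
Wildcard = 255.255.255.255 - subnet mask
255 - 255 = 0
255 - 252 = 3
255 - 0 = 255
255 - 0 = 255
Wildcard: 0.3.255.255


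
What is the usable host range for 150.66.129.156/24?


Network: 150.66.129.0
Broadcast: 150.66.129.255
First usable = network + 1
Last usable = broadcast - 1
Range: 150.66.129.1 to 150.66.129.254


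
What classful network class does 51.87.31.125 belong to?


First octet: 51
Binary: 00110011
0xxxxxxx -> Class A (1-126)
Class A, default mask 255.0.0.0 (/8)


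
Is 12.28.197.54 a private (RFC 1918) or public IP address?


RFC 1918 private ranges:
  10.0.0.0/8 (10.0.0.0 - 10.255.255.255)
  172.16.0.0/12 (172.16.0.0 - 172.31.255.255)
  192.168.0.0/16 (192.168.0.0 - 192.168.255.255)
Public (not in any RFC 1918 range)


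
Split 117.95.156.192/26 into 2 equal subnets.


New prefix = 26 + 1 = 27
Each subnet has 32 addresses
  117.95.156.192/27
  117.95.156.224/27
Subnets: 117.95.156.192/27, 117.95.156.224/27


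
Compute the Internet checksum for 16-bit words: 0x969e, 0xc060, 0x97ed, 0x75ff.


Sum all words (with carry folding):
+ 0x969e = 0x969e
+ 0xc060 = 0x56ff
+ 0x97ed = 0xeeec
+ 0x75ff = 0x64ec
One's complement: ~0x64ec
Checksum = 0x9b13


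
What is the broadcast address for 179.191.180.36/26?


Network: 179.191.180.0/26
Host bits = 6
Set all host bits to 1:
Broadcast: 179.191.180.63


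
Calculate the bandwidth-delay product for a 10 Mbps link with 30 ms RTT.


BDP = bandwidth * RTT
= 10 Mbps * 30 ms
= 10 * 1e6 * 30 / 1000 bits
= 300000 bits
= 37500 bytes
= 36.6211 KB
BDP = 300000 bits (37500 bytes)


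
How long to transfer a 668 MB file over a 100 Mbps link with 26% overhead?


Effective throughput = 100 * (1 - 26/100) = 74 Mbps
File size in Mb = 668 * 8 = 5344 Mb
Time = 5344 / 74
Time = 72.2162 seconds


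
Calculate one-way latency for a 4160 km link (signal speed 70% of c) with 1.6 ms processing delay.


Speed = 0.7 * 3e5 km/s = 210000 km/s
Propagation delay = 4160 / 210000 = 0.0198 s = 19.8095 ms
Processing delay = 1.6 ms
Total one-way latency = 21.4095 ms


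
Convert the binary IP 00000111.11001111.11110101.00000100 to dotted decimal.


00000111 = 7
11001111 = 207
11110101 = 245
00000100 = 4
IP: 7.207.245.4


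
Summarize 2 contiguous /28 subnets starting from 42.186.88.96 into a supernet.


Original prefix: /28
Number of subnets: 2 = 2^1
New prefix = 28 - 1 = 27
Supernet: 42.186.88.96/27


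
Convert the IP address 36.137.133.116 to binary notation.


36 = 00100100
137 = 10001001
133 = 10000101
116 = 01110100
Binary: 00100100.10001001.10000101.01110100


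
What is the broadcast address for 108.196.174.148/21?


Network: 108.196.168.0/21
Host bits = 11
Set all host bits to 1:
Broadcast: 108.196.175.255


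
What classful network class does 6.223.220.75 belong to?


First octet: 6
Binary: 00000110
0xxxxxxx -> Class A (1-126)
Class A, default mask 255.0.0.0 (/8)


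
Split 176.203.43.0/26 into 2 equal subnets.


New prefix = 26 + 1 = 27
Each subnet has 32 addresses
  176.203.43.0/27
  176.203.43.32/27
Subnets: 176.203.43.0/27, 176.203.43.32/27


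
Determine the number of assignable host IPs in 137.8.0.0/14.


Host bits = 32 - 14 = 18
Total addresses = 2^18 = 262144
Usable = total - 2 (network and broadcast)
Usable hosts: 262142


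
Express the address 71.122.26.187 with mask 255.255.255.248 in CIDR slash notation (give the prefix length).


Binary: 11111111.11111111.11111111.11111000
Count leading 1s
Prefix: /29


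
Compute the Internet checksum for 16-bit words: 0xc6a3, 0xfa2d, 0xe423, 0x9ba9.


Sum all words (with carry folding):
+ 0xc6a3 = 0xc6a3
+ 0xfa2d = 0xc0d1
+ 0xe423 = 0xa4f5
+ 0x9ba9 = 0x409f
One's complement: ~0x409f
Checksum = 0xbf60


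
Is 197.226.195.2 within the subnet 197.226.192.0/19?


Subnet network: 197.226.192.0
Test IP AND mask: 197.226.192.0
Yes, 197.226.195.2 is in 197.226.192.0/19


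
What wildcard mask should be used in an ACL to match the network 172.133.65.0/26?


Subnet mask: 255.255.255.192
Wildcard = 255.255.255.255 - subnet mask
255 - 255 = 0
255 - 255 = 0
255 - 255 = 0
255 - 192 = 63
Wildcard: 0.0.0.63


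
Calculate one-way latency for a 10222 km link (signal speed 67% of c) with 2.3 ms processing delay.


Speed = 0.67 * 3e5 km/s = 201000 km/s
Propagation delay = 10222 / 201000 = 0.0509 s = 50.8557 ms
Processing delay = 2.3 ms
Total one-way latency = 53.1557 ms


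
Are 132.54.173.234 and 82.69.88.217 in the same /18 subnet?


Mask: 255.255.192.0
132.54.173.234 AND mask = 132.54.128.0
82.69.88.217 AND mask = 82.69.64.0
No, different subnets (132.54.128.0 vs 82.69.64.0)


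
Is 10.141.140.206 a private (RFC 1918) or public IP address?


RFC 1918 private ranges:
  10.0.0.0/8 (10.0.0.0 - 10.255.255.255)
  172.16.0.0/12 (172.16.0.0 - 172.31.255.255)
  192.168.0.0/16 (192.168.0.0 - 192.168.255.255)
Private (in 10.0.0.0/8)


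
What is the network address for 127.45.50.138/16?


IP:   01111111.00101101.00110010.10001010
Mask: 11111111.11111111.00000000.00000000
AND operation:
Net:  01111111.00101101.00000000.00000000
Network: 127.45.0.0/16


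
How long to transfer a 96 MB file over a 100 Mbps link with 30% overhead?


Effective throughput = 100 * (1 - 30/100) = 70 Mbps
File size in Mb = 96 * 8 = 768 Mb
Time = 768 / 70
Time = 10.9714 seconds


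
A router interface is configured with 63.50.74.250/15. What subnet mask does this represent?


/15 means 15 network bits, 17 host bits
Binary: 11111111111111100000000000000000
Mask: 255.254.0.0


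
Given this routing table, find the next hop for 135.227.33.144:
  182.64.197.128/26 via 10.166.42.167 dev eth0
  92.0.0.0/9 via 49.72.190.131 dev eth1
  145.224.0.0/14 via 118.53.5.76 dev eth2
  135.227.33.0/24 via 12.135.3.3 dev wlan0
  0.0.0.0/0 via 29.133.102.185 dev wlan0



Longest prefix match for 135.227.33.144:
  /26 182.64.197.128: no
  /9 92.0.0.0: no
  /14 145.224.0.0: no
  /24 135.227.33.0: MATCH
  /0 0.0.0.0: MATCH
Selected: next-hop 12.135.3.3 via wlan0 (matched /24)


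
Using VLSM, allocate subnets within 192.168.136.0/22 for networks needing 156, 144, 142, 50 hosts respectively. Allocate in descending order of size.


156 hosts -> /24 (254 usable): 192.168.136.0/24
144 hosts -> /24 (254 usable): 192.168.137.0/24
142 hosts -> /24 (254 usable): 192.168.138.0/24
50 hosts -> /26 (62 usable): 192.168.139.0/26
Allocation: 192.168.136.0/24 (156 hosts, 254 usable); 192.168.137.0/24 (144 hosts, 254 usable); 192.168.138.0/24 (142 hosts, 254 usable); 192.168.139.0/26 (50 hosts, 62 usable)


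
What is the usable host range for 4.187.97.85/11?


Network: 4.160.0.0
Broadcast: 4.191.255.255
First usable = network + 1
Last usable = broadcast - 1
Range: 4.160.0.1 to 4.191.255.254


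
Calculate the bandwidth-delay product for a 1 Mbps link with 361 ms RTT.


BDP = bandwidth * RTT
= 1 Mbps * 361 ms
= 1 * 1e6 * 361 / 1000 bits
= 361000 bits
= 45125 bytes
= 44.0674 KB
BDP = 361000 bits (45125 bytes)


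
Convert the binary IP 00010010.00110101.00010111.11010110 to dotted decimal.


00010010 = 18
00110101 = 53
00010111 = 23
11010110 = 214
IP: 18.53.23.214
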